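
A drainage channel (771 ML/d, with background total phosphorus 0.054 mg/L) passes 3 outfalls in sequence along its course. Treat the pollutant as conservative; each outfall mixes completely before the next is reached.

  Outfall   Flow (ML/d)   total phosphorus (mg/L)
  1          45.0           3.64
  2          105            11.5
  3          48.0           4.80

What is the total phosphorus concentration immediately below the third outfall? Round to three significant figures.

Outfall 1: combined Q = 816.0 ML/d; C = (771.0·0.05400 + 45.00·3.640)/816.0 = 0.2518 mg/L.
Outfall 2: combined Q = 921.0 ML/d; C = (816.0·0.2518 + 105.0·11.50)/921.0 = 1.534 mg/L.
Outfall 3: combined Q = 969.0 ML/d; C = (921.0·1.534 + 48.00·4.800)/969.0 = 1.696 mg/L.

1.70 mg/L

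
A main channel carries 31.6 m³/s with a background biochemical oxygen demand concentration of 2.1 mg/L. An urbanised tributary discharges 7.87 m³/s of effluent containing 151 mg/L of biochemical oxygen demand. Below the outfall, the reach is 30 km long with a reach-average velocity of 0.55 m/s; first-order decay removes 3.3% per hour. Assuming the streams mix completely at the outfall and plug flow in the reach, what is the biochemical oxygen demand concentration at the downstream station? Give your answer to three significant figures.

19.1 mg/L

After mixing, C = (31.60·2.100 + 7.870·151.0) / 39.47 = 1255/39.47 = 31.79 mg/L.
Travel time t = 30·1000 / 0.55 = 54550 s = 15.15 h.
3.3%/h lost → k = −ln(1 − 0.033) = 0.03356 h⁻¹.
Applying C = C₀e^(−kt): 31.79 × 0.6014 = 19.12 mg/L.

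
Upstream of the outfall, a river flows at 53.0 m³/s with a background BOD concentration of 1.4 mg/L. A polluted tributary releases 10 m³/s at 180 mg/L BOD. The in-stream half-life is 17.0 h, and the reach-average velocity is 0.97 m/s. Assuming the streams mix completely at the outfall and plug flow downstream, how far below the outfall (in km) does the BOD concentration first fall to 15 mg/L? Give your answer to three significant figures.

Mixed concentration C = ΣQC/ΣQ = (53.00·1.400 + 10.00·180.0) / 63.00 = 1874/63.00 = 29.75 mg/L.
Half-life 17.0 h → k = ln 2 / 17.0 = 0.04077 h⁻¹ = 0.9786 d⁻¹.
Set 29.75·exp(−k·t) = 15 → t = ln(29.75/15)/k = 60460 s = 16.79 h.
Distance = v·t = 0.97·60460 = 58650 m = 58.65 km.

58.6 km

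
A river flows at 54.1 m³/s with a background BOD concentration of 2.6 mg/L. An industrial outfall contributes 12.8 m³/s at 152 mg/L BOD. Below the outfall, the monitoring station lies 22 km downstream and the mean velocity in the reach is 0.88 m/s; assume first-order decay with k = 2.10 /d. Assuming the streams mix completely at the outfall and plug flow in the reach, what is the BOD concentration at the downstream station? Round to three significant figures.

17.0 mg/L

Mass balance: C = (54.10·2.600 + 12.80·152.0) / 66.90 = 2086/66.90 = 31.18 mg/L.
Travel time t = 22·1000 / 0.88 = 25000 s = 6.944 h.
Applying C = C₀e^(−kt): 31.18 × 0.5446 = 16.98 mg/L.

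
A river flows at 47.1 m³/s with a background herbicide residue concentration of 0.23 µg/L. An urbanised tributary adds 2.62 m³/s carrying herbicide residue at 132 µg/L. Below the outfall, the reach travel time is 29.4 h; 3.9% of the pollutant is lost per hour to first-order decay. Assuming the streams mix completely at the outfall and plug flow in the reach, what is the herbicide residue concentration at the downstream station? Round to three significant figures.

2.23 µg/L

Mass balance: C = (47.10·0.2300 + 2.620·132.0) / 49.72 = 356.7/49.72 = 7.174 µg/L.
3.9%/h lost → k = −ln(1 − 0.039) = 0.03978 h⁻¹.
After decay, C = 7.174 × e^(−kt) = 7.174 × 0.3105 = 2.227 µg/L.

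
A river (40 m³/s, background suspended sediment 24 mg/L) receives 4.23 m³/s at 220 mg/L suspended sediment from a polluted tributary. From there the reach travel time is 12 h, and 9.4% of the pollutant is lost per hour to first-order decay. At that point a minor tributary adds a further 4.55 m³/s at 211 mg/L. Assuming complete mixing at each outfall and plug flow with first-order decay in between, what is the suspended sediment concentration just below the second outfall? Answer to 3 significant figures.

31.5 mg/L

Flow-weighted average: C = (40.00·24.00 + 4.230·220.0) / 44.23 = 1891/44.23 = 42.74 mg/L; combined flow 44.23 m³/s.
9.4%/h lost → k = −ln(1 − 0.094) = 0.09872 h⁻¹.
After decay, C = 42.74 × e^(−kt) = 42.74 × 0.3059 = 13.07 mg/L.
At the second outfall, C = (44.23·13.07 + 4.550·211.0) / (44.23 + 4.550) = 31.54 mg/L.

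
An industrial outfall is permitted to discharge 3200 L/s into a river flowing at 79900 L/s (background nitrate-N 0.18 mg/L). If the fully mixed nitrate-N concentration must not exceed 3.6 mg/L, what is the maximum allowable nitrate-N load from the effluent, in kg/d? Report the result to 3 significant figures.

Mass balance at the limit: 79900·0.1800 + 3200·Cₑ = 83100·3.6 → Cₑ = 88.99 mg/L.
3200 L/s = 3.200 m³/s. Load = 3.200 m³/s × 88.99 g/m³ × 86 400 s/d = 24600 kg/d.

24600 kg/d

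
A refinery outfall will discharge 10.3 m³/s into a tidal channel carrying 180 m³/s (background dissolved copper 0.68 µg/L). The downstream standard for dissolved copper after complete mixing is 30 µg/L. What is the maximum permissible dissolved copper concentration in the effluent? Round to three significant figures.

At the limit, (Qr·Cr + Qe·Cₑ)/(Qr + Qe) = 30:
Cₑ = (190.3·30 − 180.0·0.6800) / 10.30 = 542.4 µg/L.

542 µg/L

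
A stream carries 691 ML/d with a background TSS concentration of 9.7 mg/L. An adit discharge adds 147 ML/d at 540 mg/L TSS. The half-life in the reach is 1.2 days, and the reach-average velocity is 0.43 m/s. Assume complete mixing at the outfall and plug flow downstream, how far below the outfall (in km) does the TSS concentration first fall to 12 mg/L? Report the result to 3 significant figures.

138 km

Mass balance: C = (691.0·9.700 + 147.0·540.0) / 838.0 = 86080/838.0 = 102.7 mg/L.
Half-life 1.2 d → k = ln 2 / 1.2 = 0.5776 d⁻¹.
Set 102.7·exp(−k·t) = 12 → t = ln(102.7/12)/k = 321200 s = 89.21 h.
Distance = v·t = 0.43·321200 = 138100 m = 138.1 km.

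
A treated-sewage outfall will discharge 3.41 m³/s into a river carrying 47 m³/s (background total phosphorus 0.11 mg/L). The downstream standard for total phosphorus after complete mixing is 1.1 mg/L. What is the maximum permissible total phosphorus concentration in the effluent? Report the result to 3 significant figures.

14.7 mg/L

At the limit, (Qr·Cr + Qe·Cₑ)/(Qr + Qe) = 1.1:
Cₑ = (50.41·1.1 − 47.00·0.1100) / 3.410 = 14.75 mg/L.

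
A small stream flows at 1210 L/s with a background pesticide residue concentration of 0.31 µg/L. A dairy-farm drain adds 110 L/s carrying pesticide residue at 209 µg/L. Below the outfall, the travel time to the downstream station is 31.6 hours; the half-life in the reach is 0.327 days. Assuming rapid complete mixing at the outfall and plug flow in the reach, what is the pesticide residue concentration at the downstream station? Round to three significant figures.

Mass balance: C = (1210·0.3100 + 110.0·209.0) / 1320 = 23370/1320 = 17.70 µg/L.
Half-life 0.327 d → k = ln 2 / 0.327 = 2.120 d⁻¹.
Decay over the reach: 17.70·exp(−kt) = 17.70·0.06136 = 1.086 µg/L.

1.09 µg/L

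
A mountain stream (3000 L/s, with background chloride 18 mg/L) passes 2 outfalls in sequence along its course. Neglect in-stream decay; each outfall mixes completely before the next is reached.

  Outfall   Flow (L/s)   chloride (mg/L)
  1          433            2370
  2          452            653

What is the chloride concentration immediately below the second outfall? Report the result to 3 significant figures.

After outfall 1: Q = 3000 + 433.0 = 3433 L/s; C = (3000·18.00 + 433.0·2370)/3433 = 314.7 mg/L.
After outfall 2: Q = 3433 + 452.0 = 3885 L/s; C = (3433·314.7 + 452.0·653.0)/3885 = 354.0 mg/L.

354 mg/L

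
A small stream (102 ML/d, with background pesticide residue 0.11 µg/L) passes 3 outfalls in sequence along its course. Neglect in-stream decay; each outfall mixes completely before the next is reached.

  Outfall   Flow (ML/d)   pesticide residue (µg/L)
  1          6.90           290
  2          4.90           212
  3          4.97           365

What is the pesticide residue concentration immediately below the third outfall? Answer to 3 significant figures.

41.0 µg/L

After outfall 1: Q = 102.0 + 6.900 = 108.9 ML/d; C = (102.0·0.1100 + 6.900·290.0)/108.9 = 18.48 µg/L.
After outfall 2: Q = 108.9 + 4.900 = 113.8 ML/d; C = (108.9·18.48 + 4.900·212.0)/113.8 = 26.81 µg/L.
After outfall 3: Q = 113.8 + 4.970 = 118.8 ML/d; C = (113.8·26.81 + 4.970·365.0)/118.8 = 40.96 µg/L.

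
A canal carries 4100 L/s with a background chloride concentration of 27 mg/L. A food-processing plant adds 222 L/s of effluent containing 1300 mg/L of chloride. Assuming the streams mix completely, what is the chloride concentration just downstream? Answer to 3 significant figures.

92.4 mg/L

Mixed concentration C = ΣQC/ΣQ = (4100·27.00 + 222.0·1300) / 4322 = 399300/4322 = 92.39 mg/L.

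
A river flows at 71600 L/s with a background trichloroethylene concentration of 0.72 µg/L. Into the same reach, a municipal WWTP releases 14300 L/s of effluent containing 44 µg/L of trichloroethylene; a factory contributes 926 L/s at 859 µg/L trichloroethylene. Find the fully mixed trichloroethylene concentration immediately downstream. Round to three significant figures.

After mixing, C = (71600·0.7200 + 14300·44.00 + 926.0·859.0) / 86830 = 1476000/86830 = 17.00 µg/L.

17.0 µg/L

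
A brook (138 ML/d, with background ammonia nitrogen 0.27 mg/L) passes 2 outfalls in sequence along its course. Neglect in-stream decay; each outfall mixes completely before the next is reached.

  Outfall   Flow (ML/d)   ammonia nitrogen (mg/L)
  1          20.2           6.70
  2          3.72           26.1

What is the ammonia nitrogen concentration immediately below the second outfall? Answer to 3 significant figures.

1.67 mg/L

Outfall 1: combined Q = 158.2 ML/d; C = (138.0·0.2700 + 20.20·6.700)/158.2 = 1.091 mg/L.
Outfall 2: combined Q = 161.9 ML/d; C = (158.2·1.091 + 3.720·26.10)/161.9 = 1.666 mg/L.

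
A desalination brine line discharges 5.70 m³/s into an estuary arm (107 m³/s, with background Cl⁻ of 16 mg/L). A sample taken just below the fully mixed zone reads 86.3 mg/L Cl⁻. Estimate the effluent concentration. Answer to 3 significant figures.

Mass balance: 107.0·16.00 + 5.700·Cₑ = 112.7·86.30
→ Cₑ = (112.7·86.30 − 107.0·16.00) / 5.700 = 1406 mg/L.

1410 mg/L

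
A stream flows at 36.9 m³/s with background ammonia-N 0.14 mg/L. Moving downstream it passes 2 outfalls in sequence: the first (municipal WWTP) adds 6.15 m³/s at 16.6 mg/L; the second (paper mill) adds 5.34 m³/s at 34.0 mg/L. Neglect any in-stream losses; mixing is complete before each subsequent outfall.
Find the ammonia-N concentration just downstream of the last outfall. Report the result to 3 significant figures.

5.97 mg/L

After outfall 1: Q = 36.90 + 6.150 = 43.05 m³/s; C = (36.90·0.1400 + 6.150·16.60)/43.05 = 2.491 mg/L.
After outfall 2: Q = 43.05 + 5.340 = 48.39 m³/s; C = (43.05·2.491 + 5.340·34.00)/48.39 = 5.969 mg/L.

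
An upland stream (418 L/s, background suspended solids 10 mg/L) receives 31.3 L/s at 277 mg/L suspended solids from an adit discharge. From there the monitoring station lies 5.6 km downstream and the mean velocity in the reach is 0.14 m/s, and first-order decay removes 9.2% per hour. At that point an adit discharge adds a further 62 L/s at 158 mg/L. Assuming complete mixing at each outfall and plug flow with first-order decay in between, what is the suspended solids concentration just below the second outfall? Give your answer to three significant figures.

Flow-weighted average: C = (418.0·10.00 + 31.30·277.0) / 449.3 = 12850/449.3 = 28.60 mg/L; combined flow 449.3 L/s.
Travel time t = 5.6·1000 / 0.14 = 40000 s = 11.11 h.
9.2%/h lost → k = −ln(1 − 0.092) = 0.09651 h⁻¹.
First-order decay: C = 28.60·exp(−k·t) = 28.60·0.3422 = 9.787 mg/L.
At the second outfall, C = (449.3·9.787 + 62.00·158.0) / (449.3 + 62.00) = 27.76 mg/L.

27.8 mg/L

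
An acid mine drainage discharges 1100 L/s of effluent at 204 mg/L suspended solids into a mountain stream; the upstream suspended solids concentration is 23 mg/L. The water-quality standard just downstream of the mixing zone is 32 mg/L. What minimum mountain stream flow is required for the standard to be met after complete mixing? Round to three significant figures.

21000 L/s

Set C_mix = 32: (Q·23.00 + 1100·204.0) / (Q + 1100) = 32
→ Q = 1100·(204.0 − 32)/(32 − 23.00) = 21020 L/s.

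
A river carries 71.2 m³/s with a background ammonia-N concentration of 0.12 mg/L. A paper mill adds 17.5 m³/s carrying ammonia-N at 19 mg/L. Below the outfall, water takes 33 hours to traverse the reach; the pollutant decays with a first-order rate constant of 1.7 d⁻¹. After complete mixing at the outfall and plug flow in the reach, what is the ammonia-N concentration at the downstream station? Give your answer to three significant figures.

0.371 mg/L

Mixed concentration C = ΣQC/ΣQ = (71.20·0.1200 + 17.50·19.00) / 88.70 = 341.0/88.70 = 3.845 mg/L.
Applying C = C₀e^(−kt): 3.845 × 0.09657 = 0.3713 mg/L.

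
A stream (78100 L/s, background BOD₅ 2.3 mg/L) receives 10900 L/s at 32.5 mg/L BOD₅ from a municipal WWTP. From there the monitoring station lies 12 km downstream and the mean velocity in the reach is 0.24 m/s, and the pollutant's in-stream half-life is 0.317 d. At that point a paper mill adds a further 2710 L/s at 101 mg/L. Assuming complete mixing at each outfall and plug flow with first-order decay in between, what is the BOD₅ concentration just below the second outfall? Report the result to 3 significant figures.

Mixed concentration C = ΣQC/ΣQ = (78100·2.300 + 10900·32.50) / 89000 = 533900/89000 = 5.999 mg/L; combined flow 89000 L/s.
Travel time t = 12·1000 / 0.24 = 50000 s = 13.89 h.
Half-life 0.317 d → k = ln 2 / 0.317 = 2.187 d⁻¹.
After decay, C = 5.999 × e^(−kt) = 5.999 × 0.2821 = 1.692 mg/L.
At the second outfall, C = (89000·1.692 + 2710·101.0) / (89000 + 2710) = 4.627 mg/L.

4.63 mg/L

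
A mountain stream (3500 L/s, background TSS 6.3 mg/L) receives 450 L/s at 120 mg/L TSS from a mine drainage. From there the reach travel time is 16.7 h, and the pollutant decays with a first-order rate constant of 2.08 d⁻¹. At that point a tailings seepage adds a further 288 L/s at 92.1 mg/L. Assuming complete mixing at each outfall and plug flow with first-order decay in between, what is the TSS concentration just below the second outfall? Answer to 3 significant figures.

10.5 mg/L

Flow-weighted average: C = (3500·6.300 + 450.0·120.0) / 3950 = 76050/3950 = 19.25 mg/L; combined flow 3950 L/s.
First-order decay: C = 19.25·exp(−k·t) = 19.25·0.2352 = 4.528 mg/L.
At the second outfall, C = (3950·4.528 + 288.0·92.10) / (3950 + 288.0) = 10.48 mg/L.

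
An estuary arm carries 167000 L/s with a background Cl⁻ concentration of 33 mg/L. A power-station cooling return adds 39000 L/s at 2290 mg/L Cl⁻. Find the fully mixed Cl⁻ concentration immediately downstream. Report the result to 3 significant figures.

Mixed concentration C = ΣQC/ΣQ = (167000·33.00 + 39000·2290) / 206000 = 94820000/206000 = 460.3 mg/L.

460 mg/L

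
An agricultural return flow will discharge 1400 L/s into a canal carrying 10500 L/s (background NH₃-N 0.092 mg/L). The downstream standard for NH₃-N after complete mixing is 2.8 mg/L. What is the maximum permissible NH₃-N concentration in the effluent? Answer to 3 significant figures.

23.1 mg/L

At the limit, (Qr·Cr + Qe·Cₑ)/(Qr + Qe) = 2.8:
Cₑ = (11900·2.8 − 10500·0.09200) / 1400 = 23.11 mg/L.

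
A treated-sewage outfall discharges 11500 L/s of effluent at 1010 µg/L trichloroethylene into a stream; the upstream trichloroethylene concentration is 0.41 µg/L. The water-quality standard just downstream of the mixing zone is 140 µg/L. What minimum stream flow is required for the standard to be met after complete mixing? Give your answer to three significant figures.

71700 L/s

Set C_mix = 140: (Q·0.4100 + 11500·1010) / (Q + 11500) = 140
→ Q = 11500·(1010 − 140)/(140 − 0.4100) = 71670 L/s.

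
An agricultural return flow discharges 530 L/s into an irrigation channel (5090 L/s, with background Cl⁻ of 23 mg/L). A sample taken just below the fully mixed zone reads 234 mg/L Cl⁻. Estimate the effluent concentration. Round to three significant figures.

2260 mg/L

Mass balance: 5090·23.00 + 530.0·Cₑ = 5620·234.0
→ Cₑ = (5620·234.0 − 5090·23.00) / 530.0 = 2260 mg/L.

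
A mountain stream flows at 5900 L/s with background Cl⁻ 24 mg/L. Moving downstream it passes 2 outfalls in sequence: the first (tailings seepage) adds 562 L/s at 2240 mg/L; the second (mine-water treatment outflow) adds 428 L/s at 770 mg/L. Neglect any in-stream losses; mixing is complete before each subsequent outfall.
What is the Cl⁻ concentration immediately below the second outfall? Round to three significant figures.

251 mg/L

After outfall 1: Q = 5900 + 562.0 = 6462 L/s; C = (5900·24.00 + 562.0·2240)/6462 = 216.7 mg/L.
After outfall 2: Q = 6462 + 428.0 = 6890 L/s; C = (6462·216.7 + 428.0·770.0)/6890 = 251.1 mg/L.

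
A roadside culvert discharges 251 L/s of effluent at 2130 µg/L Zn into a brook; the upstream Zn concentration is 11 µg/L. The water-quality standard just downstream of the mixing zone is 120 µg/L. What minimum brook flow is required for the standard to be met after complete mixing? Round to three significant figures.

Set C_mix = 120: (Q·11.00 + 251.0·2130) / (Q + 251.0) = 120
→ Q = 251.0·(2130 − 120)/(120 − 11.00) = 4629 L/s.

4630 L/s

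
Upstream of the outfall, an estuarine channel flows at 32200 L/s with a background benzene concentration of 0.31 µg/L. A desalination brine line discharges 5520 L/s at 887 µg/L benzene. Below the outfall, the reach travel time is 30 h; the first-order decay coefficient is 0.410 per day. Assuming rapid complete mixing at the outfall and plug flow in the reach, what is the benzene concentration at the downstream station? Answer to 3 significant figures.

Mixed concentration C = ΣQC/ΣQ = (32200·0.3100 + 5520·887.0) / 37720 = 4906000/37720 = 130.1 µg/L.
First-order decay: C = 130.1·exp(−k·t) = 130.1·0.5990 = 77.91 µg/L.

77.9 µg/L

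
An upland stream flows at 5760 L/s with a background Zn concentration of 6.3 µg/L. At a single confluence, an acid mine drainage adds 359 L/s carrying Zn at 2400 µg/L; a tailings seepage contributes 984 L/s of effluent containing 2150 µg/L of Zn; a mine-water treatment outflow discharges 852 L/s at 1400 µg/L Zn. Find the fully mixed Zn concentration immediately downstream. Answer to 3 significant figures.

Mass balance: C = (5760·6.300 + 359.0·2400 + 984.0·2150 + 852.0·1400) / 7955 = 4206000/7955 = 528.8 µg/L.

529 µg/L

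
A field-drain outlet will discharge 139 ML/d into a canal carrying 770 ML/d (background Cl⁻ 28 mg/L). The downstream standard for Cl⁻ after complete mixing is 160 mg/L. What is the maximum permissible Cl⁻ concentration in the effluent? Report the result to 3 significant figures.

At the limit, (Qr·Cr + Qe·Cₑ)/(Qr + Qe) = 160:
Cₑ = (909.0·160 − 770.0·28.00) / 139.0 = 891.2 mg/L.

891 mg/L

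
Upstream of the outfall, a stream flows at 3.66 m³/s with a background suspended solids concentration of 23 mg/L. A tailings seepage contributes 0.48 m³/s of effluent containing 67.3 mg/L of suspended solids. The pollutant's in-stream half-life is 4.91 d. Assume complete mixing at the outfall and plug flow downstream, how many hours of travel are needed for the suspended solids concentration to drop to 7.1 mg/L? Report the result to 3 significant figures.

234 h

Flow-weighted average: C = (3.660·23.00 + 0.4800·67.30) / 4.140 = 116.5/4.140 = 28.14 mg/L.
Half-life 4.91 d → k = ln 2 / 4.91 = 0.1412 d⁻¹.
28.14·exp(−k·t) = 7.1 → t = ln(28.14/7.1)/k = 842700 s = 234.1 h.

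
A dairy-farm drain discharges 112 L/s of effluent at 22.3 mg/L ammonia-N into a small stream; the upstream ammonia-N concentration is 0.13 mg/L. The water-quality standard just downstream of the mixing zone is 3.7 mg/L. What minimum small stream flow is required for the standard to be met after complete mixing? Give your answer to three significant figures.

Set C_mix = 3.7: (Q·0.1300 + 112.0·22.30) / (Q + 112.0) = 3.7
→ Q = 112.0·(22.30 − 3.7)/(3.7 − 0.1300) = 583.5 L/s.

584 L/s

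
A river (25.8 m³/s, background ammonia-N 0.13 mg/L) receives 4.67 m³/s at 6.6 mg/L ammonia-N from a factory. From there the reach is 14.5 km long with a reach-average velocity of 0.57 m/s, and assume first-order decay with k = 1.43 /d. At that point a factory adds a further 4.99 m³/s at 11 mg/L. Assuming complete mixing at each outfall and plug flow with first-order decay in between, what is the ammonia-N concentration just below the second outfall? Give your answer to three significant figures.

Flow-weighted average: C = (25.80·0.1300 + 4.670·6.600) / 30.47 = 34.18/30.47 = 1.122 mg/L; combined flow 30.47 m³/s.
Travel time t = 14.5·1000 / 0.57 = 25440 s = 7.066 h.
Decay over the reach: 1.122·exp(−kt) = 1.122·0.6564 = 0.7362 mg/L.
Second outfall: C = (30.47·0.7362 + 4.990·11.00)/35.46 = 2.181 mg/L.

2.18 mg/L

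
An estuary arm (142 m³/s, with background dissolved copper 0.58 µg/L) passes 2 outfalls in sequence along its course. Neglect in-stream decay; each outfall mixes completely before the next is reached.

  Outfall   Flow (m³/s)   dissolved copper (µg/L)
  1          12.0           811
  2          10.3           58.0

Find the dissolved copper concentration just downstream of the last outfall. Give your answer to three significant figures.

After outfall 1: Q = 142.0 + 12.00 = 154.0 m³/s; C = (142.0·0.5800 + 12.00·811.0)/154.0 = 63.73 µg/L.
After outfall 2: Q = 154.0 + 10.30 = 164.3 m³/s; C = (154.0·63.73 + 10.30·58.00)/164.3 = 63.37 µg/L.

63.4 µg/L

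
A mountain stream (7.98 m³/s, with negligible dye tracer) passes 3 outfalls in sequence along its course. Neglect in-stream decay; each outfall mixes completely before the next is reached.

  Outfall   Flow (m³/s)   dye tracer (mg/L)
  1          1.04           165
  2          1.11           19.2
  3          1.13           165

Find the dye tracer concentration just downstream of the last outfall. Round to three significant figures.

Below outfall 1: Q → 9.020 m³/s, C = (7.980·0 + 1.040·165.0)/9.020 = 19.02 mg/L.
Below outfall 2: Q → 10.13 m³/s, C = (9.020·19.02 + 1.110·19.20)/10.13 = 19.04 mg/L.
Below outfall 3: Q → 11.26 m³/s, C = (10.13·19.04 + 1.130·165.0)/11.26 = 33.69 mg/L.

33.7 mg/L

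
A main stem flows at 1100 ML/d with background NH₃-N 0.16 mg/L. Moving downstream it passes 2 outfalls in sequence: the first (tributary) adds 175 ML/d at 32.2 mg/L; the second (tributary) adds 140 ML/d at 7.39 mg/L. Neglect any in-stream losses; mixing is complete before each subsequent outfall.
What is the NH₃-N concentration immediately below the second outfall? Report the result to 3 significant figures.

4.84 mg/L

Below outfall 1: Q → 1275 ML/d, C = (1100·0.1600 + 175.0·32.20)/1275 = 4.558 mg/L.
Below outfall 2: Q → 1415 ML/d, C = (1275·4.558 + 140.0·7.390)/1415 = 4.838 mg/L.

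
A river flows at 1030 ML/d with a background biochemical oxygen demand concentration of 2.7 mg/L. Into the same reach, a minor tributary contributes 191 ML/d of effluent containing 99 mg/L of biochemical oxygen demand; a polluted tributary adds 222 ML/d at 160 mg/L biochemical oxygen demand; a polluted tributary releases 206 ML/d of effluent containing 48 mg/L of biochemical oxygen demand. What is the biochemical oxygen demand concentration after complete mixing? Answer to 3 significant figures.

40.7 mg/L

Flow-weighted average: C = (1030·2.700 + 191.0·99.00 + 222.0·160.0 + 206.0·48.00) / 1649 = 67100/1649 = 40.69 mg/L.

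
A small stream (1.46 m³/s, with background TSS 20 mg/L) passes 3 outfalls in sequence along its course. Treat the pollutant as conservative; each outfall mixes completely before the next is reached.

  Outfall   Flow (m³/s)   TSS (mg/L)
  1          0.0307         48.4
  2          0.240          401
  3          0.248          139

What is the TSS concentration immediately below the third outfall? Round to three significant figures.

After outfall 1: Q = 1.460 + 0.03070 = 1.491 m³/s; C = (1.460·20.00 + 0.03070·48.40)/1.491 = 20.58 mg/L.
After outfall 2: Q = 1.491 + 0.2400 = 1.731 m³/s; C = (1.491·20.58 + 0.2400·401.0)/1.731 = 73.34 mg/L.
After outfall 3: Q = 1.731 + 0.2480 = 1.979 m³/s; C = (1.731·73.34 + 0.2480·139.0)/1.979 = 81.57 mg/L.

81.6 mg/L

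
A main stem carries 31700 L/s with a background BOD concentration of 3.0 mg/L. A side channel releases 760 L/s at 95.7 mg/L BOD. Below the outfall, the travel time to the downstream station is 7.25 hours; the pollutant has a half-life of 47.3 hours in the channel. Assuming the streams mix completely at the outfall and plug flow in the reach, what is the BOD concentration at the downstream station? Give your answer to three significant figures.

4.65 mg/L

Mass balance: C = (31700·3.000 + 760.0·95.70) / 32460 = 167800/32460 = 5.170 mg/L.
Half-life 47.3 h → k = ln 2 / 47.3 = 0.01465 h⁻¹ = 0.3517 d⁻¹.
Decay over the reach: 5.170·exp(−kt) = 5.170·0.8992 = 4.649 mg/L.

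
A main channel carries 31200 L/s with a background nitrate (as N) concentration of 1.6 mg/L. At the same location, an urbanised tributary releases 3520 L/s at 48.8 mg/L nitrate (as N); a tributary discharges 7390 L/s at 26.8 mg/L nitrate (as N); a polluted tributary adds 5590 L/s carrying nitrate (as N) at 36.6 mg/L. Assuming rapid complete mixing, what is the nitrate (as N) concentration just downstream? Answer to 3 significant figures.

13.1 mg/L

Flow-weighted average: C = (31200·1.600 + 3520·48.80 + 7390·26.80 + 5590·36.60) / 47700 = 624300/47700 = 13.09 mg/L.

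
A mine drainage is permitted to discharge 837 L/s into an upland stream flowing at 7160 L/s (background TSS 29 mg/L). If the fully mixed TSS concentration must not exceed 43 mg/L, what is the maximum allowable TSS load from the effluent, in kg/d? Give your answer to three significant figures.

Mass balance at the limit: 7160·29.00 + 837.0·Cₑ = 7997·43 → Cₑ = 162.8 mg/L.
837.0 L/s = 0.8370 m³/s. Load = 0.8370 m³/s × 162.8 g/m³ × 86 400 s/d = 11770 kg/d.

11800 kg/d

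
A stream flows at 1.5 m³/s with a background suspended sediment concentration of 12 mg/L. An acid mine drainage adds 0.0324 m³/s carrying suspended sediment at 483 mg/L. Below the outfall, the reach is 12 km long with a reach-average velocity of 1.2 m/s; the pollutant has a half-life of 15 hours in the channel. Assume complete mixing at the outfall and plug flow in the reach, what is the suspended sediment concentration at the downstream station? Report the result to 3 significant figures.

After mixing, C = (1.500·12.00 + 0.03240·483.0) / 1.532 = 33.65/1.532 = 21.96 mg/L.
Travel time t = 12·1000 / 1.2 = 10000 s = 2.778 h.
Half-life 15 h → k = ln 2 / 15 = 0.04621 h⁻¹ = 1.109 d⁻¹.
After decay, C = 21.96 × e^(−kt) = 21.96 × 0.8795 = 19.31 mg/L.

19.3 mg/L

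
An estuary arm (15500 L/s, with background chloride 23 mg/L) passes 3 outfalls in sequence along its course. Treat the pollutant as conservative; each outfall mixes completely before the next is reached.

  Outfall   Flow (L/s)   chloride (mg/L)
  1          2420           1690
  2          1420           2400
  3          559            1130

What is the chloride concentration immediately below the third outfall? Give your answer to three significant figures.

426 mg/L

After outfall 1: Q = 15500 + 2420 = 17920 L/s; C = (15500·23.00 + 2420·1690)/17920 = 248.1 mg/L.
After outfall 2: Q = 17920 + 1420 = 19340 L/s; C = (17920·248.1 + 1420·2400)/19340 = 406.1 mg/L.
After outfall 3: Q = 19340 + 559.0 = 19900 L/s; C = (19340·406.1 + 559.0·1130)/19900 = 426.5 mg/L.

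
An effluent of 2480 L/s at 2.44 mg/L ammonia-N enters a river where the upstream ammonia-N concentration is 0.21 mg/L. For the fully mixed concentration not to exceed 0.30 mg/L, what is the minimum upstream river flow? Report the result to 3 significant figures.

59000 L/s

Set C_mix = 0.30: (Q·0.2100 + 2480·2.440) / (Q + 2480) = 0.30
→ Q = 2480·(2.440 − 0.30)/(0.30 − 0.2100) = 58970 L/s.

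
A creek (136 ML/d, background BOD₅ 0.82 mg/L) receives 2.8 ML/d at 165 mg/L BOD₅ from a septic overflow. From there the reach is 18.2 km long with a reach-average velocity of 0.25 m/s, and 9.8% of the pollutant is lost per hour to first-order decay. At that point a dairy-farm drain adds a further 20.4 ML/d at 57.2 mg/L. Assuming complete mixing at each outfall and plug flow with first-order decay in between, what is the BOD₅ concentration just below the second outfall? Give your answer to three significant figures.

7.78 mg/L

Mass balance: C = (136.0·0.8200 + 2.800·165.0) / 138.8 = 573.5/138.8 = 4.132 mg/L; combined flow 138.8 ML/d.
Travel time t = 18.2·1000 / 0.25 = 72800 s = 20.22 h.
9.8%/h lost → k = −ln(1 − 0.098) = 0.1031 h⁻¹.
Applying C = C₀e^(−kt): 4.132 × 0.1242 = 0.5133 mg/L.
Second outfall: C = (138.8·0.5133 + 20.40·57.20)/159.2 = 7.777 mg/L.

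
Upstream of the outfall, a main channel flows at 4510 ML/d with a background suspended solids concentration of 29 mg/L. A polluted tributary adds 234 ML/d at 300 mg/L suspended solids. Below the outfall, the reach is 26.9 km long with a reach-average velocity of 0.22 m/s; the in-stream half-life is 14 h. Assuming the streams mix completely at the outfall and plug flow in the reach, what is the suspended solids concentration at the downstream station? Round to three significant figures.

Flow-weighted average: C = (4510·29.00 + 234.0·300.0) / 4744 = 201000/4744 = 42.37 mg/L.
Travel time t = 26.9·1000 / 0.22 = 122300 s = 33.96 h.
Half-life 14 h → k = ln 2 / 14 = 0.04951 h⁻¹ = 1.188 d⁻¹.
Decay over the reach: 42.37·exp(−kt) = 42.37·0.1861 = 7.883 mg/L.

7.88 mg/L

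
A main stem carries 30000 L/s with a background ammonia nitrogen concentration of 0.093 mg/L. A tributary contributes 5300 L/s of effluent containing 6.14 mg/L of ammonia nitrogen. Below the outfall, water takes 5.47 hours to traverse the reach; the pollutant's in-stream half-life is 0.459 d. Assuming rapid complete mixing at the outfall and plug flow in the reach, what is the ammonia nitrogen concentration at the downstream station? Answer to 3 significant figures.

0.709 mg/L

Mass balance: C = (30000·0.09300 + 5300·6.140) / 35300 = 35330/35300 = 1.001 mg/L.
Half-life 0.459 d → k = ln 2 / 0.459 = 1.510 d⁻¹.
Decay over the reach: 1.001·exp(−kt) = 1.001·0.7088 = 0.7094 mg/L.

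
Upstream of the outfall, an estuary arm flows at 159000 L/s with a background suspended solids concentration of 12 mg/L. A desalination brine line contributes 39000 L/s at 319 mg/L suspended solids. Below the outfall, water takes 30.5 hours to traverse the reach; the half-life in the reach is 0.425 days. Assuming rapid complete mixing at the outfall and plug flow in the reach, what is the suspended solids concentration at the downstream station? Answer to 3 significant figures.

Conservation of mass: C = (159000·12.00 + 39000·319.0) / 198000 = 14350000/198000 = 72.47 mg/L.
Half-life 0.425 d → k = ln 2 / 0.425 = 1.631 d⁻¹.
After decay, C = 72.47 × e^(−kt) = 72.47 × 0.1259 = 9.120 mg/L.

9.12 mg/L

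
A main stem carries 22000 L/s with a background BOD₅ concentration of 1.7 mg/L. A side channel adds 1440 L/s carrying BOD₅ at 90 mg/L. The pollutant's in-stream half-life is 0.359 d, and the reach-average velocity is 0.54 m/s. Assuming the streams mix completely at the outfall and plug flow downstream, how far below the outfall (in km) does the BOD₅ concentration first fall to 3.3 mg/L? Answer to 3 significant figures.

18.6 km

Flow-weighted average: C = (22000·1.700 + 1440·90.00) / 23440 = 167000/23440 = 7.125 mg/L.
Half-life 0.359 d → k = ln 2 / 0.359 = 1.931 d⁻¹.
Set 7.125·exp(−k·t) = 3.3 → t = ln(7.125/3.3)/k = 34440 s = 9.567 h.
Distance = v·t = 0.54·34440 = 18600 m = 18.60 km.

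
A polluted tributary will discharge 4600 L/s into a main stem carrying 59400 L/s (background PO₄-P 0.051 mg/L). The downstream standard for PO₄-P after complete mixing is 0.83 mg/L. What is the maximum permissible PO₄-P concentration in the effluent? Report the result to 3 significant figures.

10.9 mg/L

At the limit, (Qr·Cr + Qe·Cₑ)/(Qr + Qe) = 0.83:
Cₑ = (64000·0.83 − 59400·0.05100) / 4600 = 10.89 mg/L.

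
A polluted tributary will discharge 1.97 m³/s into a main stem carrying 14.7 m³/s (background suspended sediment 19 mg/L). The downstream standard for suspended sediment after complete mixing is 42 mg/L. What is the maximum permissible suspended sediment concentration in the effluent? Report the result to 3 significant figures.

214 mg/L

At the limit, (Qr·Cr + Qe·Cₑ)/(Qr + Qe) = 42:
Cₑ = (16.67·42 − 14.70·19.00) / 1.970 = 213.6 mg/L.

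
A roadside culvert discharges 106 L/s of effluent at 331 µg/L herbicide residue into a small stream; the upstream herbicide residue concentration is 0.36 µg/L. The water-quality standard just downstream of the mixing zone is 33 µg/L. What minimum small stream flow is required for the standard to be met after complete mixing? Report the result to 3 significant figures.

968 L/s

Set C_mix = 33: (Q·0.3600 + 106.0·331.0) / (Q + 106.0) = 33
→ Q = 106.0·(331.0 − 33)/(33 − 0.3600) = 967.8 L/s.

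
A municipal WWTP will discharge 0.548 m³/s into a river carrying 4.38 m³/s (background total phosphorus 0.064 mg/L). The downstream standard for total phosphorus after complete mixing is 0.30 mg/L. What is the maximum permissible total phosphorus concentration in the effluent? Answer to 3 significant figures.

At the limit, (Qr·Cr + Qe·Cₑ)/(Qr + Qe) = 0.30:
Cₑ = (4.928·0.30 − 4.380·0.06400) / 0.5480 = 2.186 mg/L.

2.19 mg/L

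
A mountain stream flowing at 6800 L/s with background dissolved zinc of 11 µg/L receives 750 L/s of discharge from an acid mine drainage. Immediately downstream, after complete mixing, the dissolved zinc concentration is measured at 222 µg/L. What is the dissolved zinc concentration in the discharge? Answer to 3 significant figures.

2140 µg/L

Mass balance: 6800·11.00 + 750.0·Cₑ = 7550·222.0
→ Cₑ = (7550·222.0 − 6800·11.00) / 750.0 = 2135 µg/L.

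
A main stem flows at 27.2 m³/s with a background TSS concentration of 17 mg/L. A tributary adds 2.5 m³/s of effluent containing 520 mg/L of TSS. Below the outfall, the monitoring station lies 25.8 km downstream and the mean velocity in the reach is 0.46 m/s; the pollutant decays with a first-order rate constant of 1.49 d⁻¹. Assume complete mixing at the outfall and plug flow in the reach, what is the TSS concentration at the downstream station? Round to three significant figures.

Mass balance: C = (27.20·17.00 + 2.500·520.0) / 29.70 = 1762/29.70 = 59.34 mg/L.
Travel time t = 25.8·1000 / 0.46 = 56090 s = 15.58 h.
First-order decay: C = 59.34·exp(−k·t) = 59.34·0.3801 = 22.56 mg/L.

22.6 mg/L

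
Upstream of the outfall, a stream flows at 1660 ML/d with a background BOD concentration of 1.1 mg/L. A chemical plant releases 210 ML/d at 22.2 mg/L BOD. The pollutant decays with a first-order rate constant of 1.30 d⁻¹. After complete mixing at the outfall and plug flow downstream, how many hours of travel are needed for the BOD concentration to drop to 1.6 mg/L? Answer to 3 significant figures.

Flow-weighted average: C = (1660·1.100 + 210.0·22.20) / 1870 = 6488/1870 = 3.470 mg/L.
3.470·exp(−k·t) = 1.6 → t = ln(3.470/1.6)/k = 51440 s = 14.29 h.

14.3 h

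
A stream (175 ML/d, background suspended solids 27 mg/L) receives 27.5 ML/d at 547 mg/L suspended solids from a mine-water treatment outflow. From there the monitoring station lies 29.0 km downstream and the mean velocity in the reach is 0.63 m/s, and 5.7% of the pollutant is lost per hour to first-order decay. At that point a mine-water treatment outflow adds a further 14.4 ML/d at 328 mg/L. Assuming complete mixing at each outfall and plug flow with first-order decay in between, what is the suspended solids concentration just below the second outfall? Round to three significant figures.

After mixing, C = (175.0·27.00 + 27.50·547.0) / 202.5 = 19770/202.5 = 97.62 mg/L; combined flow 202.5 ML/d.
Travel time t = 29.0·1000 / 0.63 = 46030 s = 12.79 h.
5.7%/h lost → k = −ln(1 − 0.057) = 0.05869 h⁻¹.
After decay, C = 97.62 × e^(−kt) = 97.62 × 0.4722 = 46.09 mg/L.
At the second outfall, C = (202.5·46.09 + 14.40·328.0) / (202.5 + 14.40) = 64.81 mg/L.

64.8 mg/L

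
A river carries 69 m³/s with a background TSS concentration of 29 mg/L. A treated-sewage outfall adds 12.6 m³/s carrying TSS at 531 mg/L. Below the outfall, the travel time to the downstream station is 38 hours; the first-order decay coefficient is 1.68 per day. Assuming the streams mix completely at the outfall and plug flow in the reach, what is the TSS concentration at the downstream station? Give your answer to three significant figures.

Conservation of mass: C = (69.00·29.00 + 12.60·531.0) / 81.60 = 8692/81.60 = 106.5 mg/L.
Applying C = C₀e^(−kt): 106.5 × 0.06995 = 7.451 mg/L.

7.45 mg/L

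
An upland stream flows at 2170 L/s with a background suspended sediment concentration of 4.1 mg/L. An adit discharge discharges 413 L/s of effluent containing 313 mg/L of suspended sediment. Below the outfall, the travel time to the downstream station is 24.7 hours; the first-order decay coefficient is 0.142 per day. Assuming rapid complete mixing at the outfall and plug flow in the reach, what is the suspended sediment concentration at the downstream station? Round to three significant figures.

Mass balance: C = (2170·4.100 + 413.0·313.0) / 2583 = 138200/2583 = 53.49 mg/L.
Decay over the reach: 53.49·exp(−kt) = 53.49·0.8640 = 46.22 mg/L.

46.2 mg/L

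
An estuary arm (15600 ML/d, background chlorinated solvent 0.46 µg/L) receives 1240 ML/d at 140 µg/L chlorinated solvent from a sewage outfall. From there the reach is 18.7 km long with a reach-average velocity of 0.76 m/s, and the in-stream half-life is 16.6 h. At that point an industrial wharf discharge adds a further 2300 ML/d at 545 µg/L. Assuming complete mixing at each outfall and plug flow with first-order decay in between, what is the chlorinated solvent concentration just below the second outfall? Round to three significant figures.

72.6 µg/L

Mixed concentration C = ΣQC/ΣQ = (15600·0.4600 + 1240·140.0) / 16840 = 180800/16840 = 10.73 µg/L; combined flow 16840 ML/d.
Travel time t = 18.7·1000 / 0.76 = 24610 s = 6.835 h.
Half-life 16.6 h → k = ln 2 / 16.6 = 0.04176 h⁻¹ = 1.002 d⁻¹.
First-order decay: C = 10.73·exp(−k·t) = 10.73·0.7517 = 8.070 µg/L.
At the second outfall, C = (16840·8.070 + 2300·545.0) / (16840 + 2300) = 72.59 µg/L.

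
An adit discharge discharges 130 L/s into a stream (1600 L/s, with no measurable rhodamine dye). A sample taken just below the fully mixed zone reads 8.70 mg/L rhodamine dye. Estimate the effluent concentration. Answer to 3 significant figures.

Mass balance: 1600·0 + 130.0·Cₑ = 1730·8.700
→ Cₑ = (1730·8.700 − 1600·0) / 130.0 = 115.8 mg/L.

116 mg/L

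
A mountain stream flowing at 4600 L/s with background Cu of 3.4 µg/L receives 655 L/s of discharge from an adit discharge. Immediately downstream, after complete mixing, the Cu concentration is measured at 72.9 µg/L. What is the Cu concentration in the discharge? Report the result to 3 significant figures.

561 µg/L

Mass balance: 4600·3.400 + 655.0·Cₑ = 5255·72.90
→ Cₑ = (5255·72.90 − 4600·3.400) / 655.0 = 561.0 µg/L.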